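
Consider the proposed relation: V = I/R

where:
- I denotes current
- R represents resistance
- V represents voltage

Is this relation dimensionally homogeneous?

No

I (current) has dimensions [I].
R (resistance) has dimensions [I^-2 L^2 M T^-3].
V (voltage) has dimensions [I^-1 L^2 M T^-3].

Left side: [I^-1 L^2 M T^-3]
Right side: [I^3 L^-2 M^-1 T^3]

The two sides have different dimensions, so the equation is NOT dimensionally consistent.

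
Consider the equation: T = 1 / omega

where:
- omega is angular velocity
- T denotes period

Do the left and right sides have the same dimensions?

Yes

omega (angular velocity) has dimensions [T^-1].
T (period) has dimensions [T].

Left side: [T]
Right side: [T]

Both sides have the same dimensions, so the equation is dimensionally consistent.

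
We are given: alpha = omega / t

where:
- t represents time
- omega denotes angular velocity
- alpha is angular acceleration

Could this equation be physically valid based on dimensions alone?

Yes

t (time) has dimensions [T].
omega (angular velocity) has dimensions [T^-1].
alpha (angular acceleration) has dimensions [T^-2].

Left side: [T^-2]
Right side: [T^-2]

Both sides have the same dimensions, so the equation is dimensionally consistent.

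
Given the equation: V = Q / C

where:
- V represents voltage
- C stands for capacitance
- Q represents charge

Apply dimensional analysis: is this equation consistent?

Yes

V (voltage) has dimensions [I^-1 L^2 M T^-3].
C (capacitance) has dimensions [I^2 L^-2 M^-1 T^4].
Q (charge) has dimensions [I T].

Left side: [I^-1 L^2 M T^-3]
Right side: [I^-1 L^2 M T^-3]

Both sides have the same dimensions, so the equation is dimensionally consistent.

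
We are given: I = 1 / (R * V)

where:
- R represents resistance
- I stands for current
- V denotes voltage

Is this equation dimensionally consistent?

No

R (resistance) has dimensions [I^-2 L^2 M T^-3].
I (current) has dimensions [I].
V (voltage) has dimensions [I^-1 L^2 M T^-3].

Left side: [I]
Right side: [I^3 L^-4 M^-2 T^6]

The two sides have different dimensions, so the equation is NOT dimensionally consistent.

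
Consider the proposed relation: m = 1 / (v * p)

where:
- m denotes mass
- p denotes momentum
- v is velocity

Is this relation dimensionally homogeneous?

No

m (mass) has dimensions [M].
p (momentum) has dimensions [L M T^-1].
v (velocity) has dimensions [L T^-1].

Left side: [M]
Right side: [L^-2 M^-1 T^2]

The two sides have different dimensions, so the equation is NOT dimensionally consistent.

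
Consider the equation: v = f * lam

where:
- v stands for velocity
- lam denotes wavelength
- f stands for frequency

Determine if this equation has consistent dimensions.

Yes

v (velocity) has dimensions [L T^-1].
lam (wavelength) has dimensions [L].
f (frequency) has dimensions [T^-1].

Left side: [L T^-1]
Right side: [L T^-1]

Both sides have the same dimensions, so the equation is dimensionally consistent.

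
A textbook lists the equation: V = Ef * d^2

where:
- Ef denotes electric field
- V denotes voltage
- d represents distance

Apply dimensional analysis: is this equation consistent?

No

Ef (electric field) has dimensions [I^-1 L M T^-3].
V (voltage) has dimensions [I^-1 L^2 M T^-3].
d (distance) has dimensions [L].

Left side: [I^-1 L^2 M T^-3]
Right side: [I^-1 L^3 M T^-3]

The two sides have different dimensions, so the equation is NOT dimensionally consistent.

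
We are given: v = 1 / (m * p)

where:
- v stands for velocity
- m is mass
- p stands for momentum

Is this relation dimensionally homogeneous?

No

v (velocity) has dimensions [L T^-1].
m (mass) has dimensions [M].
p (momentum) has dimensions [L M T^-1].

Left side: [L T^-1]
Right side: [L^-1 M^-2 T]

The two sides have different dimensions, so the equation is NOT dimensionally consistent.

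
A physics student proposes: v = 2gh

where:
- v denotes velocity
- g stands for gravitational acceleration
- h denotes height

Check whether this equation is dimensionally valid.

No

v (velocity) has dimensions [L T^-1].
g (gravitational acceleration) has dimensions [L T^-2].
h (height) has dimensions [L].

Left side: [L T^-1]
Right side: [L^2 T^-2]

The two sides have different dimensions, so the equation is NOT dimensionally consistent.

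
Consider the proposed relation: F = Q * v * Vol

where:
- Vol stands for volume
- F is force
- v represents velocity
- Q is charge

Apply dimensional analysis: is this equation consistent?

No

Vol (volume) has dimensions [L^3].
F (force) has dimensions [L M T^-2].
v (velocity) has dimensions [L T^-1].
Q (charge) has dimensions [I T].

Left side: [L M T^-2]
Right side: [I L^4]

The two sides have different dimensions, so the equation is NOT dimensionally consistent.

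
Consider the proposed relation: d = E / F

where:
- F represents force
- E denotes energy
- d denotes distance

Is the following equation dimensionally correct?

Yes

F (force) has dimensions [L M T^-2].
E (energy) has dimensions [L^2 M T^-2].
d (distance) has dimensions [L].

Left side: [L]
Right side: [L]

Both sides have the same dimensions, so the equation is dimensionally consistent.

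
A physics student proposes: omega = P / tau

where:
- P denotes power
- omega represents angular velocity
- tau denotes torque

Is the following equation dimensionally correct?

Yes

P (power) has dimensions [L^2 M T^-3].
omega (angular velocity) has dimensions [T^-1].
tau (torque) has dimensions [L^2 M T^-2].

Left side: [T^-1]
Right side: [T^-1]

Both sides have the same dimensions, so the equation is dimensionally consistent.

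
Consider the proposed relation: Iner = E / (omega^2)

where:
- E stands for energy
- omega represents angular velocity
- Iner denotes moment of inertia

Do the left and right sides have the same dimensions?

Yes

E (energy) has dimensions [L^2 M T^-2].
omega (angular velocity) has dimensions [T^-1].
Iner (moment of inertia) has dimensions [L^2 M].

Left side: [L^2 M]
Right side: [L^2 M]

Both sides have the same dimensions, so the equation is dimensionally consistent.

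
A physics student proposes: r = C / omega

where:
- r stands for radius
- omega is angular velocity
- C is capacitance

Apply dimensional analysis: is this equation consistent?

No

r (radius) has dimensions [L].
omega (angular velocity) has dimensions [T^-1].
C (capacitance) has dimensions [I^2 L^-2 M^-1 T^4].

Left side: [L]
Right side: [I^2 L^-2 M^-1 T^5]

The two sides have different dimensions, so the equation is NOT dimensionally consistent.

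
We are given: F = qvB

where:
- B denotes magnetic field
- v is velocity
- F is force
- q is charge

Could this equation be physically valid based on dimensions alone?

Yes

B (magnetic field) has dimensions [I^-1 M T^-2].
v (velocity) has dimensions [L T^-1].
F (force) has dimensions [L M T^-2].
q (charge) has dimensions [I T].

Left side: [L M T^-2]
Right side: [L M T^-2]

Both sides have the same dimensions, so the equation is dimensionally consistent.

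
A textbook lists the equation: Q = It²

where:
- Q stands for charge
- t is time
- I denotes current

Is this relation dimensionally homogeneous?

No

Q (charge) has dimensions [I T].
t (time) has dimensions [T].
I (current) has dimensions [I].

Left side: [I T]
Right side: [I T^2]

The two sides have different dimensions, so the equation is NOT dimensionally consistent.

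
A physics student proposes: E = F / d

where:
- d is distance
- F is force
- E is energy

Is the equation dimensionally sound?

No

d (distance) has dimensions [L].
F (force) has dimensions [L M T^-2].
E (energy) has dimensions [L^2 M T^-2].

Left side: [L^2 M T^-2]
Right side: [M T^-2]

The two sides have different dimensions, so the equation is NOT dimensionally consistent.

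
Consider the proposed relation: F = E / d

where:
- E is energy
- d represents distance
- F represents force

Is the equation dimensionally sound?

Yes

E (energy) has dimensions [L^2 M T^-2].
d (distance) has dimensions [L].
F (force) has dimensions [L M T^-2].

Left side: [L M T^-2]
Right side: [L M T^-2]

Both sides have the same dimensions, so the equation is dimensionally consistent.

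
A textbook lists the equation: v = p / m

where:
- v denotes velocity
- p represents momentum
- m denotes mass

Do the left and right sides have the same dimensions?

Yes

v (velocity) has dimensions [L T^-1].
p (momentum) has dimensions [L M T^-1].
m (mass) has dimensions [M].

Left side: [L T^-1]
Right side: [L T^-1]

Both sides have the same dimensions, so the equation is dimensionally consistent.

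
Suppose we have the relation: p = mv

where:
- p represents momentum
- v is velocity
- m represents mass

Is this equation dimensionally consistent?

Yes

p (momentum) has dimensions [L M T^-1].
v (velocity) has dimensions [L T^-1].
m (mass) has dimensions [M].

Left side: [L M T^-1]
Right side: [L M T^-1]

Both sides have the same dimensions, so the equation is dimensionally consistent.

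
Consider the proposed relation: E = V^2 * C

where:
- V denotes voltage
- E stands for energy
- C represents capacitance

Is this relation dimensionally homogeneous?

Yes

V (voltage) has dimensions [I^-1 L^2 M T^-3].
E (energy) has dimensions [L^2 M T^-2].
C (capacitance) has dimensions [I^2 L^-2 M^-1 T^4].

Left side: [L^2 M T^-2]
Right side: [L^2 M T^-2]

Both sides have the same dimensions, so the equation is dimensionally consistent.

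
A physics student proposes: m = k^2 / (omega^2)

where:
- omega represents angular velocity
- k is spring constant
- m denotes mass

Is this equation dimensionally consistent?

No

omega (angular velocity) has dimensions [T^-1].
k (spring constant) has dimensions [M T^-2].
m (mass) has dimensions [M].

Left side: [M]
Right side: [M^2 T^-2]

The two sides have different dimensions, so the equation is NOT dimensionally consistent.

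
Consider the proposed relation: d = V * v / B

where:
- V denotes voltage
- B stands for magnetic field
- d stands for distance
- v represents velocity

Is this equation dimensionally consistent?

No

V (voltage) has dimensions [I^-1 L^2 M T^-3].
B (magnetic field) has dimensions [I^-1 M T^-2].
d (distance) has dimensions [L].
v (velocity) has dimensions [L T^-1].

Left side: [L]
Right side: [L^3 T^-2]

The two sides have different dimensions, so the equation is NOT dimensionally consistent.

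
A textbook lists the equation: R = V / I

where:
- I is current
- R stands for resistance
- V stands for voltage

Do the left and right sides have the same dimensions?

Yes

I (current) has dimensions [I].
R (resistance) has dimensions [I^-2 L^2 M T^-3].
V (voltage) has dimensions [I^-1 L^2 M T^-3].

Left side: [I^-2 L^2 M T^-3]
Right side: [I^-2 L^2 M T^-3]

Both sides have the same dimensions, so the equation is dimensionally consistent.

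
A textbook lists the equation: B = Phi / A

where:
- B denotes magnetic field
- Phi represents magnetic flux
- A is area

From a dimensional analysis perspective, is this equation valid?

Yes

B (magnetic field) has dimensions [I^-1 M T^-2].
Phi (magnetic flux) has dimensions [I^-1 L^2 M T^-2].
A (area) has dimensions [L^2].

Left side: [I^-1 M T^-2]
Right side: [I^-1 M T^-2]

Both sides have the same dimensions, so the equation is dimensionally consistent.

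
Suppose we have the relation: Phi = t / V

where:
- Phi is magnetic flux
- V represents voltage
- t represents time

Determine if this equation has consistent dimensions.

No

Phi (magnetic flux) has dimensions [I^-1 L^2 M T^-2].
V (voltage) has dimensions [I^-1 L^2 M T^-3].
t (time) has dimensions [T].

Left side: [I^-1 L^2 M T^-2]
Right side: [I L^-2 M^-1 T^4]

The two sides have different dimensions, so the equation is NOT dimensionally consistent.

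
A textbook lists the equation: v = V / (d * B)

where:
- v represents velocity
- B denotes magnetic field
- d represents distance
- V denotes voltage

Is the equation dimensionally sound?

Yes

v (velocity) has dimensions [L T^-1].
B (magnetic field) has dimensions [I^-1 M T^-2].
d (distance) has dimensions [L].
V (voltage) has dimensions [I^-1 L^2 M T^-3].

Left side: [L T^-1]
Right side: [L T^-1]

Both sides have the same dimensions, so the equation is dimensionally consistent.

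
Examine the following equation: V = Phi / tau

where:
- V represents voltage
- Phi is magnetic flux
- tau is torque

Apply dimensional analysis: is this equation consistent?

No

V (voltage) has dimensions [I^-1 L^2 M T^-3].
Phi (magnetic flux) has dimensions [I^-1 L^2 M T^-2].
tau (torque) has dimensions [L^2 M T^-2].

Left side: [I^-1 L^2 M T^-3]
Right side: [I^-1]

The two sides have different dimensions, so the equation is NOT dimensionally consistent.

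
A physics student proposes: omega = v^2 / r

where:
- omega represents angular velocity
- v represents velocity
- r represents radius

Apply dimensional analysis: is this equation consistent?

No

omega (angular velocity) has dimensions [T^-1].
v (velocity) has dimensions [L T^-1].
r (radius) has dimensions [L].

Left side: [T^-1]
Right side: [L T^-2]

The two sides have different dimensions, so the equation is NOT dimensionally consistent.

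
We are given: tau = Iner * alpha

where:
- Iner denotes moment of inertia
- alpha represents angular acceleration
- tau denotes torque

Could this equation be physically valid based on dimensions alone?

Yes

Iner (moment of inertia) has dimensions [L^2 M].
alpha (angular acceleration) has dimensions [T^-2].
tau (torque) has dimensions [L^2 M T^-2].

Left side: [L^2 M T^-2]
Right side: [L^2 M T^-2]

Both sides have the same dimensions, so the equation is dimensionally consistent.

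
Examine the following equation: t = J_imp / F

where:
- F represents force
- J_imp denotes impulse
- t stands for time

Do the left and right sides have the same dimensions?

Yes

F (force) has dimensions [L M T^-2].
J_imp (impulse) has dimensions [L M T^-1].
t (time) has dimensions [T].

Left side: [T]
Right side: [T]

Both sides have the same dimensions, so the equation is dimensionally consistent.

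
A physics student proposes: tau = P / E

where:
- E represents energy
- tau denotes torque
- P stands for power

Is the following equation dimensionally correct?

No

E (energy) has dimensions [L^2 M T^-2].
tau (torque) has dimensions [L^2 M T^-2].
P (power) has dimensions [L^2 M T^-3].

Left side: [L^2 M T^-2]
Right side: [T^-1]

The two sides have different dimensions, so the equation is NOT dimensionally consistent.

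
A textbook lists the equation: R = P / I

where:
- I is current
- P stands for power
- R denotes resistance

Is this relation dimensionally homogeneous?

No

I (current) has dimensions [I].
P (power) has dimensions [L^2 M T^-3].
R (resistance) has dimensions [I^-2 L^2 M T^-3].

Left side: [I^-2 L^2 M T^-3]
Right side: [I^-1 L^2 M T^-3]

The two sides have different dimensions, so the equation is NOT dimensionally consistent.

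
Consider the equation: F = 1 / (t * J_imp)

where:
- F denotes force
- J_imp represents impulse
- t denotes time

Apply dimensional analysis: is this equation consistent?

No

F (force) has dimensions [L M T^-2].
J_imp (impulse) has dimensions [L M T^-1].
t (time) has dimensions [T].

Left side: [L M T^-2]
Right side: [L^-1 M^-1]

The two sides have different dimensions, so the equation is NOT dimensionally consistent.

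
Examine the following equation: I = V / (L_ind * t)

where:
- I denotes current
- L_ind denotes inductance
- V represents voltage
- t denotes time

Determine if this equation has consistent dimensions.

No

I (current) has dimensions [I].
L_ind (inductance) has dimensions [I^-2 L^2 M T^-2].
V (voltage) has dimensions [I^-1 L^2 M T^-3].
t (time) has dimensions [T].

Left side: [I]
Right side: [I T^-2]

The two sides have different dimensions, so the equation is NOT dimensionally consistent.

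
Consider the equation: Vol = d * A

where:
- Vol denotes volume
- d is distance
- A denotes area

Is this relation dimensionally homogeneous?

Yes

Vol (volume) has dimensions [L^3].
d (distance) has dimensions [L].
A (area) has dimensions [L^2].

Left side: [L^3]
Right side: [L^3]

Both sides have the same dimensions, so the equation is dimensionally consistent.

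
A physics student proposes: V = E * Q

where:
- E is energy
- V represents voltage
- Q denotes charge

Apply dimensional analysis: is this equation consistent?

No

E (energy) has dimensions [L^2 M T^-2].
V (voltage) has dimensions [I^-1 L^2 M T^-3].
Q (charge) has dimensions [I T].

Left side: [I^-1 L^2 M T^-3]
Right side: [I L^2 M T^-1]

The two sides have different dimensions, so the equation is NOT dimensionally consistent.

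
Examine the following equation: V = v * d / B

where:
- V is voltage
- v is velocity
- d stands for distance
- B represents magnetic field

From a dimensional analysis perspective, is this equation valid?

No

V (voltage) has dimensions [I^-1 L^2 M T^-3].
v (velocity) has dimensions [L T^-1].
d (distance) has dimensions [L].
B (magnetic field) has dimensions [I^-1 M T^-2].

Left side: [I^-1 L^2 M T^-3]
Right side: [I L^2 M^-1 T]

The two sides have different dimensions, so the equation is NOT dimensionally consistent.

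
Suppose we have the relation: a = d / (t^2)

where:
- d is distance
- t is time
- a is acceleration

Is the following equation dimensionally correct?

Yes

d (distance) has dimensions [L].
t (time) has dimensions [T].
a (acceleration) has dimensions [L T^-2].

Left side: [L T^-2]
Right side: [L T^-2]

Both sides have the same dimensions, so the equation is dimensionally consistent.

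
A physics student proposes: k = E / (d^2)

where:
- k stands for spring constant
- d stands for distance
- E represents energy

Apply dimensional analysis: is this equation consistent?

Yes

k (spring constant) has dimensions [M T^-2].
d (distance) has dimensions [L].
E (energy) has dimensions [L^2 M T^-2].

Left side: [M T^-2]
Right side: [M T^-2]

Both sides have the same dimensions, so the equation is dimensionally consistent.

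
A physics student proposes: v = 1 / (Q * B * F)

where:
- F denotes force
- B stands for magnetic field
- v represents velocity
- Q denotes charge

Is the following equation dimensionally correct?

No

F (force) has dimensions [L M T^-2].
B (magnetic field) has dimensions [I^-1 M T^-2].
v (velocity) has dimensions [L T^-1].
Q (charge) has dimensions [I T].

Left side: [L T^-1]
Right side: [L^-1 M^-2 T^3]

The two sides have different dimensions, so the equation is NOT dimensionally consistent.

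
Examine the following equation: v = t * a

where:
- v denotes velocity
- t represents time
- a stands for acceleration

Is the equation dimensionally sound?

Yes

v (velocity) has dimensions [L T^-1].
t (time) has dimensions [T].
a (acceleration) has dimensions [L T^-2].

Left side: [L T^-1]
Right side: [L T^-1]

Both sides have the same dimensions, so the equation is dimensionally consistent.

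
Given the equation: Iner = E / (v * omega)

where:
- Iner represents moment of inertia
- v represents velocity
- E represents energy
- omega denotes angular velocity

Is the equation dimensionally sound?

No

Iner (moment of inertia) has dimensions [L^2 M].
v (velocity) has dimensions [L T^-1].
E (energy) has dimensions [L^2 M T^-2].
omega (angular velocity) has dimensions [T^-1].

Left side: [L^2 M]
Right side: [L M]

The two sides have different dimensions, so the equation is NOT dimensionally consistent.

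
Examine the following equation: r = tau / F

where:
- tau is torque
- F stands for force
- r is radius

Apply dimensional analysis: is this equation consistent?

Yes

tau (torque) has dimensions [L^2 M T^-2].
F (force) has dimensions [L M T^-2].
r (radius) has dimensions [L].

Left side: [L]
Right side: [L]

Both sides have the same dimensions, so the equation is dimensionally consistent.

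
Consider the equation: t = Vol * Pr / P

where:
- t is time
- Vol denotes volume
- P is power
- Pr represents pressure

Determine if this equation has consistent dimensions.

Yes

t (time) has dimensions [T].
Vol (volume) has dimensions [L^3].
P (power) has dimensions [L^2 M T^-3].
Pr (pressure) has dimensions [L^-1 M T^-2].

Left side: [T]
Right side: [T]

Both sides have the same dimensions, so the equation is dimensionally consistent.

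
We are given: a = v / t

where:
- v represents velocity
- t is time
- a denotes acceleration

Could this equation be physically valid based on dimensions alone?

Yes

v (velocity) has dimensions [L T^-1].
t (time) has dimensions [T].
a (acceleration) has dimensions [L T^-2].

Left side: [L T^-2]
Right side: [L T^-2]

Both sides have the same dimensions, so the equation is dimensionally consistent.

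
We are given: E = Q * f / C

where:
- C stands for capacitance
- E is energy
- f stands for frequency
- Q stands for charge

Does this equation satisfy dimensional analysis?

No

C (capacitance) has dimensions [I^2 L^-2 M^-1 T^4].
E (energy) has dimensions [L^2 M T^-2].
f (frequency) has dimensions [T^-1].
Q (charge) has dimensions [I T].

Left side: [L^2 M T^-2]
Right side: [I^-1 L^2 M T^-4]

The two sides have different dimensions, so the equation is NOT dimensionally consistent.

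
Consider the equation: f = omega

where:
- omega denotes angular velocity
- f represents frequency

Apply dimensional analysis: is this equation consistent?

Yes

omega (angular velocity) has dimensions [T^-1].
f (frequency) has dimensions [T^-1].

Left side: [T^-1]
Right side: [T^-1]

Both sides have the same dimensions, so the equation is dimensionally consistent.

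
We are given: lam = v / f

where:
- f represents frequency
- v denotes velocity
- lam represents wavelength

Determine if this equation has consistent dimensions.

Yes

f (frequency) has dimensions [T^-1].
v (velocity) has dimensions [L T^-1].
lam (wavelength) has dimensions [L].

Left side: [L]
Right side: [L]

Both sides have the same dimensions, so the equation is dimensionally consistent.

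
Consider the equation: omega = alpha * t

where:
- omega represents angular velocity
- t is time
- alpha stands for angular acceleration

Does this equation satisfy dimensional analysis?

Yes

omega (angular velocity) has dimensions [T^-1].
t (time) has dimensions [T].
alpha (angular acceleration) has dimensions [T^-2].

Left side: [T^-1]
Right side: [T^-1]

Both sides have the same dimensions, so the equation is dimensionally consistent.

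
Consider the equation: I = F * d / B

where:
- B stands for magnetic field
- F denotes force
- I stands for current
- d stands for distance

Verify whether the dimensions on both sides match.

No

B (magnetic field) has dimensions [I^-1 M T^-2].
F (force) has dimensions [L M T^-2].
I (current) has dimensions [I].
d (distance) has dimensions [L].

Left side: [I]
Right side: [I L^2]

The two sides have different dimensions, so the equation is NOT dimensionally consistent.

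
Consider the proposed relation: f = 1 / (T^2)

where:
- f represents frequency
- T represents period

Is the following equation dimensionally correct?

No

f (frequency) has dimensions [T^-1].
T (period) has dimensions [T].

Left side: [T^-1]
Right side: [T^-2]

The two sides have different dimensions, so the equation is NOT dimensionally consistent.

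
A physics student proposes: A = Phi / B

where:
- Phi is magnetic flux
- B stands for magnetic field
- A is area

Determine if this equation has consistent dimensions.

Yes

Phi (magnetic flux) has dimensions [I^-1 L^2 M T^-2].
B (magnetic field) has dimensions [I^-1 M T^-2].
A (area) has dimensions [L^2].

Left side: [L^2]
Right side: [L^2]

Both sides have the same dimensions, so the equation is dimensionally consistent.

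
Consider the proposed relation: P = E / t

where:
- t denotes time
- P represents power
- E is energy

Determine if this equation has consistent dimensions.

Yes

t (time) has dimensions [T].
P (power) has dimensions [L^2 M T^-3].
E (energy) has dimensions [L^2 M T^-2].

Left side: [L^2 M T^-3]
Right side: [L^2 M T^-3]

Both sides have the same dimensions, so the equation is dimensionally consistent.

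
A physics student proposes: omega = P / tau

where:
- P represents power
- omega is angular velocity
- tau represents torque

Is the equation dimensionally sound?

Yes

P (power) has dimensions [L^2 M T^-3].
omega (angular velocity) has dimensions [T^-1].
tau (torque) has dimensions [L^2 M T^-2].

Left side: [T^-1]
Right side: [T^-1]

Both sides have the same dimensions, so the equation is dimensionally consistent.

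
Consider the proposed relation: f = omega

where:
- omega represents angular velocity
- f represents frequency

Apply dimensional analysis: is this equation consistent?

Yes

omega (angular velocity) has dimensions [T^-1].
f (frequency) has dimensions [T^-1].

Left side: [T^-1]
Right side: [T^-1]

Both sides have the same dimensions, so the equation is dimensionally consistent.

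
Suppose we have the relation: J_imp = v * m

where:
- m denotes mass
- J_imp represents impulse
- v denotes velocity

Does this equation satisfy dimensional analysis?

Yes

m (mass) has dimensions [M].
J_imp (impulse) has dimensions [L M T^-1].
v (velocity) has dimensions [L T^-1].

Left side: [L M T^-1]
Right side: [L M T^-1]

Both sides have the same dimensions, so the equation is dimensionally consistent.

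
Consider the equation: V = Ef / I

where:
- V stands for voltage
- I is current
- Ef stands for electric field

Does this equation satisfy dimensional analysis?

No

V (voltage) has dimensions [I^-1 L^2 M T^-3].
I (current) has dimensions [I].
Ef (electric field) has dimensions [I^-1 L M T^-3].

Left side: [I^-1 L^2 M T^-3]
Right side: [I^-2 L M T^-3]

The two sides have different dimensions, so the equation is NOT dimensionally consistent.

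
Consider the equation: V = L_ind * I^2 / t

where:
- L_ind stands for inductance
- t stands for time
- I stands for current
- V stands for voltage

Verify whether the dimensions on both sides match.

No

L_ind (inductance) has dimensions [I^-2 L^2 M T^-2].
t (time) has dimensions [T].
I (current) has dimensions [I].
V (voltage) has dimensions [I^-1 L^2 M T^-3].

Left side: [I^-1 L^2 M T^-3]
Right side: [L^2 M T^-3]

The two sides have different dimensions, so the equation is NOT dimensionally consistent.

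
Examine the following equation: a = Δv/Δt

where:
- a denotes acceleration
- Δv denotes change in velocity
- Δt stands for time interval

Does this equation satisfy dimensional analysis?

Yes

a (acceleration) has dimensions [L T^-2].
Δv (change in velocity) has dimensions [L T^-1].
Δt (time interval) has dimensions [T].

Left side: [L T^-2]
Right side: [L T^-2]

Both sides have the same dimensions, so the equation is dimensionally consistent.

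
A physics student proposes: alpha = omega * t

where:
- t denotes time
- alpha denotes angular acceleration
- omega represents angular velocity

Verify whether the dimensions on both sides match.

No

t (time) has dimensions [T].
alpha (angular acceleration) has dimensions [T^-2].
omega (angular velocity) has dimensions [T^-1].

Left side: [T^-2]
Right side: [dimensionless]

The two sides have different dimensions, so the equation is NOT dimensionally consistent.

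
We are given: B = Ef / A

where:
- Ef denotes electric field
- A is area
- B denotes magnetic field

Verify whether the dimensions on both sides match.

No

Ef (electric field) has dimensions [I^-1 L M T^-3].
A (area) has dimensions [L^2].
B (magnetic field) has dimensions [I^-1 M T^-2].

Left side: [I^-1 M T^-2]
Right side: [I^-1 L^-1 M T^-3]

The two sides have different dimensions, so the equation is NOT dimensionally consistent.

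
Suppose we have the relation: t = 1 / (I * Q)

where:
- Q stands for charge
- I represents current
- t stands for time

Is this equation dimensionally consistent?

No

Q (charge) has dimensions [I T].
I (current) has dimensions [I].
t (time) has dimensions [T].

Left side: [T]
Right side: [I^-2 T^-1]

The two sides have different dimensions, so the equation is NOT dimensionally consistent.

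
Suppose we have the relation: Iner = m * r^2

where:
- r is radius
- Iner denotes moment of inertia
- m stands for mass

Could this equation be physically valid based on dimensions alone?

Yes

r (radius) has dimensions [L].
Iner (moment of inertia) has dimensions [L^2 M].
m (mass) has dimensions [M].

Left side: [L^2 M]
Right side: [L^2 M]

Both sides have the same dimensions, so the equation is dimensionally consistent.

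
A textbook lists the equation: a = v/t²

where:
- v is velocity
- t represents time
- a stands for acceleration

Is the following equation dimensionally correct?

No

v (velocity) has dimensions [L T^-1].
t (time) has dimensions [T].
a (acceleration) has dimensions [L T^-2].

Left side: [L T^-2]
Right side: [L T^-3]

The two sides have different dimensions, so the equation is NOT dimensionally consistent.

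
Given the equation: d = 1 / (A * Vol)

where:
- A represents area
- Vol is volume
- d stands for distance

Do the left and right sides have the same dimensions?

No

A (area) has dimensions [L^2].
Vol (volume) has dimensions [L^3].
d (distance) has dimensions [L].

Left side: [L]
Right side: [L^-5]

The two sides have different dimensions, so the equation is NOT dimensionally consistent.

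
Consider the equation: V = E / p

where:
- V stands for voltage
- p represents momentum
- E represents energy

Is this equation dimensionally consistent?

No

V (voltage) has dimensions [I^-1 L^2 M T^-3].
p (momentum) has dimensions [L M T^-1].
E (energy) has dimensions [L^2 M T^-2].

Left side: [I^-1 L^2 M T^-3]
Right side: [L T^-1]

The two sides have different dimensions, so the equation is NOT dimensionally consistent.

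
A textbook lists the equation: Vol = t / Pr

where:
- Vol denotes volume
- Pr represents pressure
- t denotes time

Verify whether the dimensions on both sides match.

No

Vol (volume) has dimensions [L^3].
Pr (pressure) has dimensions [L^-1 M T^-2].
t (time) has dimensions [T].

Left side: [L^3]
Right side: [L M^-1 T^3]

The two sides have different dimensions, so the equation is NOT dimensionally consistent.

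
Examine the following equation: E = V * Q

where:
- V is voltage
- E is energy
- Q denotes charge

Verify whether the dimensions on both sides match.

Yes

V (voltage) has dimensions [I^-1 L^2 M T^-3].
E (energy) has dimensions [L^2 M T^-2].
Q (charge) has dimensions [I T].

Left side: [L^2 M T^-2]
Right side: [L^2 M T^-2]

Both sides have the same dimensions, so the equation is dimensionally consistent.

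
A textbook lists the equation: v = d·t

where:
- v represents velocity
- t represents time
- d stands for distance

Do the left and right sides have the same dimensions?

No

v (velocity) has dimensions [L T^-1].
t (time) has dimensions [T].
d (distance) has dimensions [L].

Left side: [L T^-1]
Right side: [L T]

The two sides have different dimensions, so the equation is NOT dimensionally consistent.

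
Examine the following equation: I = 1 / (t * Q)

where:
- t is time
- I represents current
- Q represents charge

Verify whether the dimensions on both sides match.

No

t (time) has dimensions [T].
I (current) has dimensions [I].
Q (charge) has dimensions [I T].

Left side: [I]
Right side: [I^-1 T^-2]

The two sides have different dimensions, so the equation is NOT dimensionally consistent.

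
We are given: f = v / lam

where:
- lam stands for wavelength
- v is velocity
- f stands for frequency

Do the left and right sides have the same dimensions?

Yes

lam (wavelength) has dimensions [L].
v (velocity) has dimensions [L T^-1].
f (frequency) has dimensions [T^-1].

Left side: [T^-1]
Right side: [T^-1]

Both sides have the same dimensions, so the equation is dimensionally consistent.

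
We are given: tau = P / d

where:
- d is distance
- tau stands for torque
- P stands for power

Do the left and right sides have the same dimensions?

No

d (distance) has dimensions [L].
tau (torque) has dimensions [L^2 M T^-2].
P (power) has dimensions [L^2 M T^-3].

Left side: [L^2 M T^-2]
Right side: [L M T^-3]

The two sides have different dimensions, so the equation is NOT dimensionally consistent.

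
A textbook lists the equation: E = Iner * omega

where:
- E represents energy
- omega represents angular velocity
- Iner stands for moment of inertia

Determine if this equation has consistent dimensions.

No

E (energy) has dimensions [L^2 M T^-2].
omega (angular velocity) has dimensions [T^-1].
Iner (moment of inertia) has dimensions [L^2 M].

Left side: [L^2 M T^-2]
Right side: [L^2 M T^-1]

The two sides have different dimensions, so the equation is NOT dimensionally consistent.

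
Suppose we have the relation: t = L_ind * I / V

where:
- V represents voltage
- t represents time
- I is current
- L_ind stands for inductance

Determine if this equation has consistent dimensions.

Yes

V (voltage) has dimensions [I^-1 L^2 M T^-3].
t (time) has dimensions [T].
I (current) has dimensions [I].
L_ind (inductance) has dimensions [I^-2 L^2 M T^-2].

Left side: [T]
Right side: [T]

Both sides have the same dimensions, so the equation is dimensionally consistent.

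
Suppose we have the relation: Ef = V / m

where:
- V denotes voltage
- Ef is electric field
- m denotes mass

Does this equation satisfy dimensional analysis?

No

V (voltage) has dimensions [I^-1 L^2 M T^-3].
Ef (electric field) has dimensions [I^-1 L M T^-3].
m (mass) has dimensions [M].

Left side: [I^-1 L M T^-3]
Right side: [I^-1 L^2 T^-3]

The two sides have different dimensions, so the equation is NOT dimensionally consistent.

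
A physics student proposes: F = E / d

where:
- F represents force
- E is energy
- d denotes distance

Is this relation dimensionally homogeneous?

Yes

F (force) has dimensions [L M T^-2].
E (energy) has dimensions [L^2 M T^-2].
d (distance) has dimensions [L].

Left side: [L M T^-2]
Right side: [L M T^-2]

Both sides have the same dimensions, so the equation is dimensionally consistent.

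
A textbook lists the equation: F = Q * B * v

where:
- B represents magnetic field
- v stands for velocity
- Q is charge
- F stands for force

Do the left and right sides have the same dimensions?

Yes

B (magnetic field) has dimensions [I^-1 M T^-2].
v (velocity) has dimensions [L T^-1].
Q (charge) has dimensions [I T].
F (force) has dimensions [L M T^-2].

Left side: [L M T^-2]
Right side: [L M T^-2]

Both sides have the same dimensions, so the equation is dimensionally consistent.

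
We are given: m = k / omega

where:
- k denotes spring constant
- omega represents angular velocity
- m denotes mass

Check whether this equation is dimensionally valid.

No

k (spring constant) has dimensions [M T^-2].
omega (angular velocity) has dimensions [T^-1].
m (mass) has dimensions [M].

Left side: [M]
Right side: [M T^-1]

The two sides have different dimensions, so the equation is NOT dimensionally consistent.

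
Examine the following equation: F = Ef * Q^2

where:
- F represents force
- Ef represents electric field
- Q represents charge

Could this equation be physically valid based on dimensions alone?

No

F (force) has dimensions [L M T^-2].
Ef (electric field) has dimensions [I^-1 L M T^-3].
Q (charge) has dimensions [I T].

Left side: [L M T^-2]
Right side: [I L M T^-1]

The two sides have different dimensions, so the equation is NOT dimensionally consistent.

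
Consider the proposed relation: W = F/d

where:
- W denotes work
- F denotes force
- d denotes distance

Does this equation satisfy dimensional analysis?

No

W (work) has dimensions [L^2 M T^-2].
F (force) has dimensions [L M T^-2].
d (distance) has dimensions [L].

Left side: [L^2 M T^-2]
Right side: [M T^-2]

The two sides have different dimensions, so the equation is NOT dimensionally consistent.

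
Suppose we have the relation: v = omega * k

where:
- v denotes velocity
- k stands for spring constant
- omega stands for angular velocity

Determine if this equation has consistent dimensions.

No

v (velocity) has dimensions [L T^-1].
k (spring constant) has dimensions [M T^-2].
omega (angular velocity) has dimensions [T^-1].

Left side: [L T^-1]
Right side: [M T^-3]

The two sides have different dimensions, so the equation is NOT dimensionally consistent.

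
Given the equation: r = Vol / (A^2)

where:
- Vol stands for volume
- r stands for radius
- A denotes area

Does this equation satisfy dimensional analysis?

No

Vol (volume) has dimensions [L^3].
r (radius) has dimensions [L].
A (area) has dimensions [L^2].

Left side: [L]
Right side: [L^-1]

The two sides have different dimensions, so the equation is NOT dimensionally consistent.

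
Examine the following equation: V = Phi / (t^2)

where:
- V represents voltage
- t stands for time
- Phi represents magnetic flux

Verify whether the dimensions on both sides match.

No

V (voltage) has dimensions [I^-1 L^2 M T^-3].
t (time) has dimensions [T].
Phi (magnetic flux) has dimensions [I^-1 L^2 M T^-2].

Left side: [I^-1 L^2 M T^-3]
Right side: [I^-1 L^2 M T^-4]

The two sides have different dimensions, so the equation is NOT dimensionally consistent.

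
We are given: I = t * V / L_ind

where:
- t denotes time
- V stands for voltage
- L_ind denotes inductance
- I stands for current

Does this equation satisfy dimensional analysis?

Yes

t (time) has dimensions [T].
V (voltage) has dimensions [I^-1 L^2 M T^-3].
L_ind (inductance) has dimensions [I^-2 L^2 M T^-2].
I (current) has dimensions [I].

Left side: [I]
Right side: [I]

Both sides have the same dimensions, so the equation is dimensionally consistent.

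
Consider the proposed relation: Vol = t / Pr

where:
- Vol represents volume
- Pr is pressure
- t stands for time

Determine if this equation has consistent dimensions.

No

Vol (volume) has dimensions [L^3].
Pr (pressure) has dimensions [L^-1 M T^-2].
t (time) has dimensions [T].

Left side: [L^3]
Right side: [L M^-1 T^3]

The two sides have different dimensions, so the equation is NOT dimensionally consistent.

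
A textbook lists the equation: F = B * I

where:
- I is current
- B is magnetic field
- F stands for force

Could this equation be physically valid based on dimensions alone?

No

I (current) has dimensions [I].
B (magnetic field) has dimensions [I^-1 M T^-2].
F (force) has dimensions [L M T^-2].

Left side: [L M T^-2]
Right side: [M T^-2]

The two sides have different dimensions, so the equation is NOT dimensionally consistent.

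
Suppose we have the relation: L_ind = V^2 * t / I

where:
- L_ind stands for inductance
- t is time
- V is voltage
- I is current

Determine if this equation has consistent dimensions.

No

L_ind (inductance) has dimensions [I^-2 L^2 M T^-2].
t (time) has dimensions [T].
V (voltage) has dimensions [I^-1 L^2 M T^-3].
I (current) has dimensions [I].

Left side: [I^-2 L^2 M T^-2]
Right side: [I^-3 L^4 M^2 T^-5]

The two sides have different dimensions, so the equation is NOT dimensionally consistent.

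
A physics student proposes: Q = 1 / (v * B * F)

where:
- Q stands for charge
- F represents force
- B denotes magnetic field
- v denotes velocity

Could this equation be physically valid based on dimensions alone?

No

Q (charge) has dimensions [I T].
F (force) has dimensions [L M T^-2].
B (magnetic field) has dimensions [I^-1 M T^-2].
v (velocity) has dimensions [L T^-1].

Left side: [I T]
Right side: [I L^-2 M^-2 T^5]

The two sides have different dimensions, so the equation is NOT dimensionally consistent.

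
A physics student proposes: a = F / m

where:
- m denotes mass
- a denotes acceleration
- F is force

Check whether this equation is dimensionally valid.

Yes

m (mass) has dimensions [M].
a (acceleration) has dimensions [L T^-2].
F (force) has dimensions [L M T^-2].

Left side: [L T^-2]
Right side: [L T^-2]

Both sides have the same dimensions, so the equation is dimensionally consistent.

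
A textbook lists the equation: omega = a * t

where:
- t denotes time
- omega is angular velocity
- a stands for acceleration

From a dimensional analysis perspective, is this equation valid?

No

t (time) has dimensions [T].
omega (angular velocity) has dimensions [T^-1].
a (acceleration) has dimensions [L T^-2].

Left side: [T^-1]
Right side: [L T^-1]

The two sides have different dimensions, so the equation is NOT dimensionally consistent.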